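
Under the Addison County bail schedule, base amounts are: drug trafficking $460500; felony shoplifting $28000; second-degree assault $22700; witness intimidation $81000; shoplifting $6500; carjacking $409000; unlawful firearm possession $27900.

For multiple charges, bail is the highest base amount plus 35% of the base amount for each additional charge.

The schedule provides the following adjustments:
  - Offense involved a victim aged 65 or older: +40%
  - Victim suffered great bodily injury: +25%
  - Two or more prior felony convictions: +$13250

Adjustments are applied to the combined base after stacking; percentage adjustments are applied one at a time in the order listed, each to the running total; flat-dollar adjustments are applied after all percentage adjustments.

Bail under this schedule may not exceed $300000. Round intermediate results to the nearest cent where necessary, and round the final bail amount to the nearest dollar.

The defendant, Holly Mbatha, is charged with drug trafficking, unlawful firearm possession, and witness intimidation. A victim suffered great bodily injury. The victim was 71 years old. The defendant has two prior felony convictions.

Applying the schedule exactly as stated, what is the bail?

$300000

Base amounts from the schedule: drug trafficking $460500; unlawful firearm possession $27900; witness intimidation $81000.
Stacking rule: highest base plus 35% of each additional charge. Highest is drug trafficking at $460500. Additional: $27900 × 35% = $9765; $81000 × 35% = $28350. Combined base = $460500 + $38115 = $498615.
Offense involved a victim aged 65 or older (+40%): $498615 × 1.4 = $698061.
Victim suffered great bodily injury (+25%): $698061 × 1.25 = $872576.25.
Two or more prior felony convictions (+$13250 flat): $872576.25 + $13250 = $885826.25.
Result $885826.25 exceeds the maximum of $300000; bail is capped at $300000.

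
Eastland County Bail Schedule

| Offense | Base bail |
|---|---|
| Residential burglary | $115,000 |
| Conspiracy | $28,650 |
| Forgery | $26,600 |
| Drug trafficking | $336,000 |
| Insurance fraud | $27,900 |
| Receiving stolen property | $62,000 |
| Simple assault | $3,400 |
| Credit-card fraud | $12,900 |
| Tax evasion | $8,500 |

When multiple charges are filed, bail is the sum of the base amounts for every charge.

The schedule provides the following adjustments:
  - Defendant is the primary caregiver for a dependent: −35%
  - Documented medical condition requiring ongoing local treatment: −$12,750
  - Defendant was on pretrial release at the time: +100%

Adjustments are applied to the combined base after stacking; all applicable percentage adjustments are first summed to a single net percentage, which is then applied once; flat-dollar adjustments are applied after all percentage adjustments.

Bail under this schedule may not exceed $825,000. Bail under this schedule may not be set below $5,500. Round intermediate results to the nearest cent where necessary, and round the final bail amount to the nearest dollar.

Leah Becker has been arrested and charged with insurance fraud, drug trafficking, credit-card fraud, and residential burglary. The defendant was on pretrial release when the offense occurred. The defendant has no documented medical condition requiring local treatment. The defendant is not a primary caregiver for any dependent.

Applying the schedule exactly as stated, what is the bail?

Base amounts from the schedule: insurance fraud $27,900; drug trafficking $336,000; credit-card fraud $12,900; residential burglary $115,000.
Stacking rule: sum of all bases. $27,900 + $336,000 + $12,900 + $115,000 = $491,800.
Defendant was on pretrial release at the time (+100%): $491,800 × 2 = $983,600.
Result $983,600 exceeds the maximum of $825,000; bail is capped at $825,000.
$825,000 is at or above the $5,500 minimum.

$825,000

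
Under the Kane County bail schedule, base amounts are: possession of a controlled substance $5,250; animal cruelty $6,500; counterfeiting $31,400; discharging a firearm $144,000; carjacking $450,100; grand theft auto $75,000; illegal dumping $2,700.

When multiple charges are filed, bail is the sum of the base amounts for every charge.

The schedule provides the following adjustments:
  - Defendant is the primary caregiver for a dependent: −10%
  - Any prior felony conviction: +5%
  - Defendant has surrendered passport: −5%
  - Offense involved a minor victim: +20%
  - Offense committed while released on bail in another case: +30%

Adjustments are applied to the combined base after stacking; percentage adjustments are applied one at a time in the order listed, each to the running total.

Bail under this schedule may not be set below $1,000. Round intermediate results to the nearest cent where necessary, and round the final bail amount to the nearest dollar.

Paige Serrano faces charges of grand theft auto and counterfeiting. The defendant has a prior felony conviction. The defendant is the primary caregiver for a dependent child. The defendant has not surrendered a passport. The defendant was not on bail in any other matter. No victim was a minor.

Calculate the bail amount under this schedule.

Base amounts from the schedule: grand theft auto $75,000; counterfeiting $31,400.
Stacking rule: sum of all bases. $75,000 + $31,400 = $106,400.
Defendant is the primary caregiver for a dependent (−10%): $106,400 × 0.9 = $95,760.
Any prior felony conviction (+5%): $95,760 × 1.05 = $100,548.
$100,548 is at or above the $1,000 minimum.

$100,548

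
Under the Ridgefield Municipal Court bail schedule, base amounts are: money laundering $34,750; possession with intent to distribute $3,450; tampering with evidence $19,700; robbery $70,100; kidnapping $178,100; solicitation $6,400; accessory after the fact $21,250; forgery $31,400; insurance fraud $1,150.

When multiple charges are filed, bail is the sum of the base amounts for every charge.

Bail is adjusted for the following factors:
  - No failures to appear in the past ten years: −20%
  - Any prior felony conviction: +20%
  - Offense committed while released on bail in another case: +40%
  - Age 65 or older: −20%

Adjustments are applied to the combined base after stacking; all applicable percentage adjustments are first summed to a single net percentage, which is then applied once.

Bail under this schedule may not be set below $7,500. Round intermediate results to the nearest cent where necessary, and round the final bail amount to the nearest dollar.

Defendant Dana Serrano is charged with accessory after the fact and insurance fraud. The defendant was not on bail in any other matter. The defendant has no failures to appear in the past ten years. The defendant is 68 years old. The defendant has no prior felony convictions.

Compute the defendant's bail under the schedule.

$13,440

Base amounts from the schedule: accessory after the fact $21,250; insurance fraud $1,150.
Stacking rule: sum of all bases. $21,250 + $1,150 = $22,400.
Net percentage adjustment: −20% −20% = −40%. $22,400 × 0.6 = $13,440.
$13,440 is at or above the $7,500 minimum.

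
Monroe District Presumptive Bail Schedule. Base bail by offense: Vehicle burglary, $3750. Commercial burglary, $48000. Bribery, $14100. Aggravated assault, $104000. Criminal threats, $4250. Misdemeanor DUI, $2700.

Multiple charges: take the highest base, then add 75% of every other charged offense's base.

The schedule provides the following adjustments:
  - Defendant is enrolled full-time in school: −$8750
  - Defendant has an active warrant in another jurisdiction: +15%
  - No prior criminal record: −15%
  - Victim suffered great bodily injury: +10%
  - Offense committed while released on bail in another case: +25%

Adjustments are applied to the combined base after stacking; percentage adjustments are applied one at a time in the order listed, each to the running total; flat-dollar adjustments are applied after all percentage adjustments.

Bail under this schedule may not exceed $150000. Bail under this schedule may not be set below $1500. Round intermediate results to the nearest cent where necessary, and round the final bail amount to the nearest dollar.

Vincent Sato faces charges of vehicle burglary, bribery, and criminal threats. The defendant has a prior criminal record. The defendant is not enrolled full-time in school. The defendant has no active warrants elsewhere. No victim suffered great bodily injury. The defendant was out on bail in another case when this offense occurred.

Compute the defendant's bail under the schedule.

$25125

Base amounts from the schedule: vehicle burglary $3750; bribery $14100; criminal threats $4250.
Stacking rule: highest base plus 75% of each additional charge. Highest is bribery at $14100. Additional: $3750 × 75% = $2812.50; $4250 × 75% = $3187.50. Combined base = $14100 + $6000 = $20100.
Offense committed while released on bail in another case (+25%): $20100 × 1.25 = $25125.
$25125 is within the $150000 maximum.
$25125 is at or above the $1500 minimum.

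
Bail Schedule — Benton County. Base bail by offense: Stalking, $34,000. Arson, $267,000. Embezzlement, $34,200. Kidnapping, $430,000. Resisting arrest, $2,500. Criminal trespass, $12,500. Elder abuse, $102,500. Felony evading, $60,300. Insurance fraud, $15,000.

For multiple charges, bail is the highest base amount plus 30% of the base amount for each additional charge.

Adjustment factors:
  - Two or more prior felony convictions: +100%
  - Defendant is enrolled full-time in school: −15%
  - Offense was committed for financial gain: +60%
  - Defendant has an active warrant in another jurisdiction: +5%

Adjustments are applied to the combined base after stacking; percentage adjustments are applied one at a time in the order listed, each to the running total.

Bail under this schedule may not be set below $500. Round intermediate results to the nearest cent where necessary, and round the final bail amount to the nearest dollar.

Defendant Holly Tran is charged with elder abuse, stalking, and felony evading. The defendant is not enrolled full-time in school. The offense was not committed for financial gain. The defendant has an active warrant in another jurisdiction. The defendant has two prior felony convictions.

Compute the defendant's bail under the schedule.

$274,659

Base amounts from the schedule: elder abuse $102,500; stalking $34,000; felony evading $60,300.
Stacking rule: highest base plus 30% of each additional charge. Highest is elder abuse at $102,500. Additional: $34,000 × 30% = $10,200; $60,300 × 30% = $18,090. Combined base = $102,500 + $28,290 = $130,790.
Two or more prior felony convictions (+100%): $130,790 × 2 = $261,580.
Defendant has an active warrant in another jurisdiction (+5%): $261,580 × 1.05 = $274,659.
$274,659 is at or above the $500 minimum.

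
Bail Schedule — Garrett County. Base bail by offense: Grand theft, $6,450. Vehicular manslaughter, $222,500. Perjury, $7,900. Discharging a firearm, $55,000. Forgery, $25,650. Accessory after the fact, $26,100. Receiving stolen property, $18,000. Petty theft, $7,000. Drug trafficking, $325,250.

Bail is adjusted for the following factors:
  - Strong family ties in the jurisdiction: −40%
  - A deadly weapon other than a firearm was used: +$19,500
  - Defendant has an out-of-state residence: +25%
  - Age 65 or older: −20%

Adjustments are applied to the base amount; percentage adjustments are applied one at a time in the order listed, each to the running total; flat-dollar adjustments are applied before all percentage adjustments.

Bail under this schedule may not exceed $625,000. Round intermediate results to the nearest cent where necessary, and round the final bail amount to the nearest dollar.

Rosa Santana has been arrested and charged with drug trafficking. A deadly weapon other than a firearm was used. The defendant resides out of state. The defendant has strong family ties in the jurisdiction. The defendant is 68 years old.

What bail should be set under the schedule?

$206,850

Base amounts from the schedule: drug trafficking $325,250.
Single charge. Combined base = $325,250.
A deadly weapon other than a firearm was used (+$19,500 flat): $325,250 + $19,500 = $344,750.
Strong family ties in the jurisdiction (−40%): $344,750 × 0.6 = $206,850.
Defendant has an out-of-state residence (+25%): $206,850 × 1.25 = $258,562.50.
Age 65 or older (−20%): $258,562.50 × 0.8 = $206,850.
$206,850 is within the $625,000 maximum.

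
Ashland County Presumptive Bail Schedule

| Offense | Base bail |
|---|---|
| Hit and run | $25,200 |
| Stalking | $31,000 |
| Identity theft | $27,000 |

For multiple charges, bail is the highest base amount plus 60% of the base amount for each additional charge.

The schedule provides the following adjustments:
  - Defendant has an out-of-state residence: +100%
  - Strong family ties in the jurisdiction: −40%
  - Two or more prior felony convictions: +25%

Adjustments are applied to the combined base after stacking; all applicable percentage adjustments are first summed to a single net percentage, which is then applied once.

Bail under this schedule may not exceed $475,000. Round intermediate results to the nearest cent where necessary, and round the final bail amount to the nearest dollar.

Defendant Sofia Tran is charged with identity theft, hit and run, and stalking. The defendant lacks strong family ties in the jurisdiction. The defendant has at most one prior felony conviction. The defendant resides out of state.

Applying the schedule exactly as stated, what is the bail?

$124,640

Base amounts from the schedule: identity theft $27,000; hit and run $25,200; stalking $31,000.
Stacking rule: highest base plus 60% of each additional charge. Highest is stalking at $31,000. Additional: $27,000 × 60% = $16,200; $25,200 × 60% = $15,120. Combined base = $31,000 + $31,320 = $62,320.
Defendant has an out-of-state residence (+100%): $62,320 × 2 = $124,640.
$124,640 is within the $475,000 maximum.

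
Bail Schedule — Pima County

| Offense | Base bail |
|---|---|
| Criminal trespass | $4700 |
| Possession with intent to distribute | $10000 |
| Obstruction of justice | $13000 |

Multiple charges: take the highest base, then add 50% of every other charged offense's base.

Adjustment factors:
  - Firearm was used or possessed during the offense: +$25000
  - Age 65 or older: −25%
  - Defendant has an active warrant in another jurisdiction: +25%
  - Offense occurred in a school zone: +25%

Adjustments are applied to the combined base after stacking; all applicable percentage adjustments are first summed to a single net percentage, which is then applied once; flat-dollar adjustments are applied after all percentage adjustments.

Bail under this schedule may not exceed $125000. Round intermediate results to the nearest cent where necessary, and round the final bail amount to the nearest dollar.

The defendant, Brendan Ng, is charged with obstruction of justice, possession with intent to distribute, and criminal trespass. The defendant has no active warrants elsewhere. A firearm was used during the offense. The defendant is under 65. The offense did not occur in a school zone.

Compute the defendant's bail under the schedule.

Base amounts from the schedule: obstruction of justice $13000; possession with intent to distribute $10000; criminal trespass $4700.
Stacking rule: highest base plus 50% of each additional charge. Highest is obstruction of justice at $13000. Additional: $10000 × 50% = $5000; $4700 × 50% = $2350. Combined base = $13000 + $7350 = $20350.
Firearm was used or possessed during the offense (+$25000 flat): $20350 + $25000 = $45350.
$45350 is within the $125000 maximum.

$45350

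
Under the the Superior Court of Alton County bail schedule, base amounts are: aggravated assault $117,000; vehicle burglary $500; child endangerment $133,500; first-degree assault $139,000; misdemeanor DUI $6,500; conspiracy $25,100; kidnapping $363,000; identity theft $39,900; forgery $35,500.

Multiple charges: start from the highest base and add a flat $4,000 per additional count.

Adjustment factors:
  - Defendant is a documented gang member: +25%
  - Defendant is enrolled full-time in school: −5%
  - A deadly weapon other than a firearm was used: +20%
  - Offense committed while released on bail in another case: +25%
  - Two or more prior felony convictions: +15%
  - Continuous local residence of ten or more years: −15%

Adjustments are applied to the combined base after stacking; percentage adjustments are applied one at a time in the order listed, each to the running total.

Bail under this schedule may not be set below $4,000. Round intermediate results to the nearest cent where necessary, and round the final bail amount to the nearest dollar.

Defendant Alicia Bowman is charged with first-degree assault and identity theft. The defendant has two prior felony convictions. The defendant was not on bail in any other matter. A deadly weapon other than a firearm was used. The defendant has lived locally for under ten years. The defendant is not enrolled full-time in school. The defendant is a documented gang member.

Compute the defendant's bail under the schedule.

$246,675

Base amounts from the schedule: first-degree assault $139,000; identity theft $39,900.
Stacking rule: highest base plus $4,000 per additional charge. Highest is first-degree assault at $139,000; 1 additional charge → +$4,000. Combined base = $143,000.
Defendant is a documented gang member (+25%): $143,000 × 1.25 = $178,750.
A deadly weapon other than a firearm was used (+20%): $178,750 × 1.2 = $214,500.
Two or more prior felony convictions (+15%): $214,500 × 1.15 = $246,675.
$246,675 is at or above the $4,000 minimum.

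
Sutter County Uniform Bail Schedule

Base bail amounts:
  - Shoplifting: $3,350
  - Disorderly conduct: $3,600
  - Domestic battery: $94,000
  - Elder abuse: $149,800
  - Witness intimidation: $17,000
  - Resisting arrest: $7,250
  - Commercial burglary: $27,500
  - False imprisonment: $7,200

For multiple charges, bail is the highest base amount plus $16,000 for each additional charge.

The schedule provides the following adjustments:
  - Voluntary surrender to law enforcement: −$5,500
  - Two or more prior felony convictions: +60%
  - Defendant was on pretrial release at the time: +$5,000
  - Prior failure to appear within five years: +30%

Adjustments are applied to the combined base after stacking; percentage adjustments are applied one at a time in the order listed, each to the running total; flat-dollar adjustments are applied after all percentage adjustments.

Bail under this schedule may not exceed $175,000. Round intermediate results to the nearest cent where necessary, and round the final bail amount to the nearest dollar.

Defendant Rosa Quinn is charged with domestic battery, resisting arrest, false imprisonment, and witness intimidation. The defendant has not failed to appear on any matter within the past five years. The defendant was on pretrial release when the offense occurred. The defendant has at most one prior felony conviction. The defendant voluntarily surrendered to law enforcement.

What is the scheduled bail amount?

$141,500

Base amounts from the schedule: domestic battery $94,000; resisting arrest $7,250; false imprisonment $7,200; witness intimidation $17,000.
Stacking rule: highest base plus $16,000 per additional charge. Highest is domestic battery at $94,000; 3 additional charges → +$48,000. Combined base = $142,000.
Voluntary surrender to law enforcement (−$5,500 flat): $142,000 − $5,500 = $136,500.
Defendant was on pretrial release at the time (+$5,000 flat): $136,500 + $5,000 = $141,500.
$141,500 is within the $175,000 maximum.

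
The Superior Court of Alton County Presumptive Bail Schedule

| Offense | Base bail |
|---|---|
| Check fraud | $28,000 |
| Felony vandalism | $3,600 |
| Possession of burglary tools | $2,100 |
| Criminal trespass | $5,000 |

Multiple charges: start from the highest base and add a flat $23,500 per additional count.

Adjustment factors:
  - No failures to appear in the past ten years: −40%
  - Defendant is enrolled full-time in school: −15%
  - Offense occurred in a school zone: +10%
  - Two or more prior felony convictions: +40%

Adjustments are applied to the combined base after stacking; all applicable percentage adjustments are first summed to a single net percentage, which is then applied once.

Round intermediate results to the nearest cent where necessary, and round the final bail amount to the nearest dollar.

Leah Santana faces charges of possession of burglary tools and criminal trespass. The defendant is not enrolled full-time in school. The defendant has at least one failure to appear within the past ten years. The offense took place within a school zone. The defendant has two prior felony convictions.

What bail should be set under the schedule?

Base amounts from the schedule: possession of burglary tools $2,100; criminal trespass $5,000.
Stacking rule: highest base plus $23,500 per additional charge. Highest is criminal trespass at $5,000; 1 additional charge → +$23,500. Combined base = $28,500.
Net percentage adjustment: +10% +40% = +50%. $28,500 × 1.5 = $42,750.

$42,750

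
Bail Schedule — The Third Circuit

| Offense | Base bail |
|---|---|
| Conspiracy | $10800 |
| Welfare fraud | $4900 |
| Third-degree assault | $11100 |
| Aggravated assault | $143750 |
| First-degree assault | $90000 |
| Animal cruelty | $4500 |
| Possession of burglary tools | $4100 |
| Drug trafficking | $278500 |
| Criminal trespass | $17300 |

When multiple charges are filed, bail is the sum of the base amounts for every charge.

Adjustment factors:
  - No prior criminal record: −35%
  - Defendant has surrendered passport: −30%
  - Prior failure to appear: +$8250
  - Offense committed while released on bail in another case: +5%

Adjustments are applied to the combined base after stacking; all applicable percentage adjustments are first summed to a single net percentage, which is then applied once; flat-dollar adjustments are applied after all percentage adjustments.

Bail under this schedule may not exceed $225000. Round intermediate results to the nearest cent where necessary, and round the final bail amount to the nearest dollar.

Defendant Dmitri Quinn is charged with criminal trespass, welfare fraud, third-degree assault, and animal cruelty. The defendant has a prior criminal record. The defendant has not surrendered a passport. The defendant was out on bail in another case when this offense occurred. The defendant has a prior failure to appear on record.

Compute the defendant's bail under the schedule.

$47940

Base amounts from the schedule: criminal trespass $17300; welfare fraud $4900; third-degree assault $11100; animal cruelty $4500.
Stacking rule: sum of all bases. $17300 + $4900 + $11100 + $4500 = $37800.
Offense committed while released on bail in another case (+5%): $37800 × 1.05 = $39690.
Prior failure to appear (+$8250 flat): $39690 + $8250 = $47940.
$47940 is within the $225000 maximum.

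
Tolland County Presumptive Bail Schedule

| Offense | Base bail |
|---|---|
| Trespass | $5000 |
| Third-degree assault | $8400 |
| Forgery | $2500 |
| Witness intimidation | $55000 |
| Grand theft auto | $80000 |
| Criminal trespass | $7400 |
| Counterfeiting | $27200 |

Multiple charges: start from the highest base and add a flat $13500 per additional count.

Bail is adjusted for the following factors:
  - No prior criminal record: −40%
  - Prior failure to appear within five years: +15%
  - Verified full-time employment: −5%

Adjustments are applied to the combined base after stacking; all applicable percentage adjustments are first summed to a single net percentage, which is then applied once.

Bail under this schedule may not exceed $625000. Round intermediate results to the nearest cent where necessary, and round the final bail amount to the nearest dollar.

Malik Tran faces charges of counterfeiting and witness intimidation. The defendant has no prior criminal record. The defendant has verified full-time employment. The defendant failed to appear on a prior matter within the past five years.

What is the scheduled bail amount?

Base amounts from the schedule: counterfeiting $27200; witness intimidation $55000.
Stacking rule: highest base plus $13500 per additional charge. Highest is witness intimidation at $55000; 1 additional charge → +$13500. Combined base = $68500.
Net percentage adjustment: −40% +15% −5% = −30%. $68500 × 0.7 = $47950.
$47950 is within the $625000 maximum.

$47950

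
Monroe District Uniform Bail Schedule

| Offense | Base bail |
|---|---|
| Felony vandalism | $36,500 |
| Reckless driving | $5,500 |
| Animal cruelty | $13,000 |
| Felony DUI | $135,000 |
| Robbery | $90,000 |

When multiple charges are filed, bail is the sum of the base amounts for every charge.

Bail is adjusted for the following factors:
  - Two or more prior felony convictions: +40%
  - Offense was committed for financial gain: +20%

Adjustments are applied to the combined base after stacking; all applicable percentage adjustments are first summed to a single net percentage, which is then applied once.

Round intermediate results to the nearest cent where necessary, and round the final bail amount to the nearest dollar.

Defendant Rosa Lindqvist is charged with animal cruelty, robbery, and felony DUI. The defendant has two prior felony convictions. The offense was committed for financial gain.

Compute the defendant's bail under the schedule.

Base amounts from the schedule: animal cruelty $13,000; robbery $90,000; felony DUI $135,000.
Stacking rule: sum of all bases. $13,000 + $90,000 + $135,000 = $238,000.
Net percentage adjustment: +40% +20% = +60%. $238,000 × 1.6 = $380,800.

$380,800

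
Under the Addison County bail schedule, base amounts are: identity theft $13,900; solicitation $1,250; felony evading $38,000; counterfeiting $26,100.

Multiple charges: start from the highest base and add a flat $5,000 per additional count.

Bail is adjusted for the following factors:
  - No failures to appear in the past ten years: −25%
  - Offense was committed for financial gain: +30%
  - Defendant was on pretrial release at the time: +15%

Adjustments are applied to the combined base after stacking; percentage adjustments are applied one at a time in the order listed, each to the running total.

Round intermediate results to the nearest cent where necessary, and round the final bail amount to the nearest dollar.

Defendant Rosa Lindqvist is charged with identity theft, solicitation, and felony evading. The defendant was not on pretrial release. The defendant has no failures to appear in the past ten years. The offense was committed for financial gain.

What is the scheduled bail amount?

Base amounts from the schedule: identity theft $13,900; solicitation $1,250; felony evading $38,000.
Stacking rule: highest base plus $5,000 per additional charge. Highest is felony evading at $38,000; 2 additional charges → +$10,000. Combined base = $48,000.
No failures to appear in the past ten years (−25%): $48,000 × 0.75 = $36,000.
Offense was committed for financial gain (+30%): $36,000 × 1.3 = $46,800.

$46,800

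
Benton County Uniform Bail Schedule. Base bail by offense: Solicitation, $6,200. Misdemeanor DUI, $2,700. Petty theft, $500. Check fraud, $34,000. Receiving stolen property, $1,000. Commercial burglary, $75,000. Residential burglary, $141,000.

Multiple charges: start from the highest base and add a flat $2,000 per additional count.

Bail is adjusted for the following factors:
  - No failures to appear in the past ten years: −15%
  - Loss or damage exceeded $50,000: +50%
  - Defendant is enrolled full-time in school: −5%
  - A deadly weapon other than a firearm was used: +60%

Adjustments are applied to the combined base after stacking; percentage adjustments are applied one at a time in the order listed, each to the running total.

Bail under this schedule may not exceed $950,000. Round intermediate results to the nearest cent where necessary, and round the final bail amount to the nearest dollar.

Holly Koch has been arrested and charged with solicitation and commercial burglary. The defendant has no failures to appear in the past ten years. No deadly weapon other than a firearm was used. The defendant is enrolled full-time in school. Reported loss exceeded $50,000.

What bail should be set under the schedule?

$93,266

Base amounts from the schedule: solicitation $6,200; commercial burglary $75,000.
Stacking rule: highest base plus $2,000 per additional charge. Highest is commercial burglary at $75,000; 1 additional charge → +$2,000. Combined base = $77,000.
No failures to appear in the past ten years (−15%): $77,000 × 0.85 = $65,450.
Loss or damage exceeded $50,000 (+50%): $65,450 × 1.5 = $98,175.
Defendant is enrolled full-time in school (−5%): $98,175 × 0.95 = $93,266.25.
$93,266.25 is within the $950,000 maximum.
Rounded to the nearest dollar: $93,266.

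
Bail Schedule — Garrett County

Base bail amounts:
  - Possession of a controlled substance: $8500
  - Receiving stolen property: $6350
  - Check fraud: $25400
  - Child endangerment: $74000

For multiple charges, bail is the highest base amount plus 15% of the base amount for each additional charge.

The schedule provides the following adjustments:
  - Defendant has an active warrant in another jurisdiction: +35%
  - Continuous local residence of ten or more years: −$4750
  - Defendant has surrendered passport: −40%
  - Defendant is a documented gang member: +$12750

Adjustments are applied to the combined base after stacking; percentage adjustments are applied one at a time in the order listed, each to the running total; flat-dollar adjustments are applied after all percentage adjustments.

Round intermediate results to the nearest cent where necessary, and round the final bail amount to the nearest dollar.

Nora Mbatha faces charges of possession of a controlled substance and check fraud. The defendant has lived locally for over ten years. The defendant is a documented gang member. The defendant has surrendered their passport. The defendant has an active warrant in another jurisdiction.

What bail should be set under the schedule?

Base amounts from the schedule: possession of a controlled substance $8500; check fraud $25400.
Stacking rule: highest base plus 15% of each additional charge. Highest is check fraud at $25400. Additional: $8500 × 15% = $1275. Combined base = $25400 + $1275 = $26675.
Defendant has an active warrant in another jurisdiction (+35%): $26675 × 1.35 = $36011.25.
Defendant has surrendered passport (−40%): $36011.25 × 0.6 = $21606.75.
Continuous local residence of ten or more years (−$4750 flat): $21606.75 − $4750 = $16856.75.
Defendant is a documented gang member (+$12750 flat): $16856.75 + $12750 = $29606.75.
Rounded to the nearest dollar: $29607.

$29607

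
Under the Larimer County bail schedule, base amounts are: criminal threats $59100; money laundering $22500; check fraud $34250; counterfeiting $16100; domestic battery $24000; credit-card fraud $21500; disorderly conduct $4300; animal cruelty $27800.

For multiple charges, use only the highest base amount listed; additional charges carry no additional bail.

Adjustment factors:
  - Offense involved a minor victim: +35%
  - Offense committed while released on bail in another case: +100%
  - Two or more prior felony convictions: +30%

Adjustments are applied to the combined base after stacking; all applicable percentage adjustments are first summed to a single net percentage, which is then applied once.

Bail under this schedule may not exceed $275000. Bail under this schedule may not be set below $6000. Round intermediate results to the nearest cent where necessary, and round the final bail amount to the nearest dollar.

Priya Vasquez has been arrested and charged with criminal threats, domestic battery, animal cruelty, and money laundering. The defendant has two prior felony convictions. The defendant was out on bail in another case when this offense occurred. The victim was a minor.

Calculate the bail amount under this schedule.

$156615

Base amounts from the schedule: criminal threats $59100; domestic battery $24000; animal cruelty $27800; money laundering $22500.
Stacking rule: use the highest base only. Highest is criminal threats at $59100. Combined base = $59100.
Net percentage adjustment: +35% +100% +30% = +165%. $59100 × 2.65 = $156615.
$156615 is within the $275000 maximum.
$156615 is at or above the $6000 minimum.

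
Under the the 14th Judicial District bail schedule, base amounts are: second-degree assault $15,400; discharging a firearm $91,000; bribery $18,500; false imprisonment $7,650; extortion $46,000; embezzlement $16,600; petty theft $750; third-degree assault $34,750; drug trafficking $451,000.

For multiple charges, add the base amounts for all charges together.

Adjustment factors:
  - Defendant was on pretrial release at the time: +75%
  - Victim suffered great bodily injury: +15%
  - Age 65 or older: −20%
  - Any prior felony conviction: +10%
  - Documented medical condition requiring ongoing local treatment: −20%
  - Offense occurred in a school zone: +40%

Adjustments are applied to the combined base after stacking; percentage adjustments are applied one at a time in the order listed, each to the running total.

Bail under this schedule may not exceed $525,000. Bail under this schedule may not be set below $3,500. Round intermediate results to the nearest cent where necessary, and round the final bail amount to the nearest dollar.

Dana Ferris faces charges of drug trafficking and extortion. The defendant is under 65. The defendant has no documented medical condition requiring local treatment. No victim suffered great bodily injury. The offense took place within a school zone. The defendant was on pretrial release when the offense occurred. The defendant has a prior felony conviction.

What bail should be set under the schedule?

Base amounts from the schedule: drug trafficking $451,000; extortion $46,000.
Stacking rule: sum of all bases. $451,000 + $46,000 = $497,000.
Defendant was on pretrial release at the time (+75%): $497,000 × 1.75 = $869,750.
Any prior felony conviction (+10%): $869,750 × 1.1 = $956,725.
Offense occurred in a school zone (+40%): $956,725 × 1.4 = $1,339,415.
Result $1,339,415 exceeds the maximum of $525,000; bail is capped at $525,000.
$525,000 is at or above the $3,500 minimum.

$525,000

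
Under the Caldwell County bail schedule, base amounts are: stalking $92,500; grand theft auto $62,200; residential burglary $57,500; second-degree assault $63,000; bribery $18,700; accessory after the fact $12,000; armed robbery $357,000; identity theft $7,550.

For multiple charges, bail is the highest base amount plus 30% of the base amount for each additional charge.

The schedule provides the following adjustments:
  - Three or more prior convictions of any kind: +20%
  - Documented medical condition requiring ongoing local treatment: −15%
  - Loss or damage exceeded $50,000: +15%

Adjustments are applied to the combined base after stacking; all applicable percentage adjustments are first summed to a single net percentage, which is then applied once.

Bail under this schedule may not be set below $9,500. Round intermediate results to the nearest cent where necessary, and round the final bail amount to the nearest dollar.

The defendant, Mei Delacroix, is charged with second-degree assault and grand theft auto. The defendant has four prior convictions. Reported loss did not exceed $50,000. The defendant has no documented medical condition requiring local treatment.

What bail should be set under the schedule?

Base amounts from the schedule: second-degree assault $63,000; grand theft auto $62,200.
Stacking rule: highest base plus 30% of each additional charge. Highest is second-degree assault at $63,000. Additional: $62,200 × 30% = $18,660. Combined base = $63,000 + $18,660 = $81,660.
Three or more prior convictions of any kind (+20%): $81,660 × 1.2 = $97,992.
$97,992 is at or above the $9,500 minimum.

$97,992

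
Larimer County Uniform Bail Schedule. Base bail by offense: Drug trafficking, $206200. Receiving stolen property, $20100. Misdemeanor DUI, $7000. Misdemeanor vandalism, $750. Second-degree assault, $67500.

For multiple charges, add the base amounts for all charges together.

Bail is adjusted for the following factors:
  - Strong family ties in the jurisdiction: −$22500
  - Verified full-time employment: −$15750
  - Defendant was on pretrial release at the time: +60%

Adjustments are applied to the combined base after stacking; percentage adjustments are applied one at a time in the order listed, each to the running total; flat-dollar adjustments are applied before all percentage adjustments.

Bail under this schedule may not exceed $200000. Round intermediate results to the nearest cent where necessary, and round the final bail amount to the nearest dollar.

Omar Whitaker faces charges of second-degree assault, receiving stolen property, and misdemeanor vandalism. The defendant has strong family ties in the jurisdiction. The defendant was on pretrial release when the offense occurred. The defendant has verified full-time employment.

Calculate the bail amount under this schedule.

Base amounts from the schedule: second-degree assault $67500; receiving stolen property $20100; misdemeanor vandalism $750.
Stacking rule: sum of all bases. $67500 + $20100 + $750 = $88350.
Strong family ties in the jurisdiction (−$22500 flat): $88350 − $22500 = $65850.
Verified full-time employment (−$15750 flat): $65850 − $15750 = $50100.
Defendant was on pretrial release at the time (+60%): $50100 × 1.6 = $80160.
$80160 is within the $200000 maximum.

$80160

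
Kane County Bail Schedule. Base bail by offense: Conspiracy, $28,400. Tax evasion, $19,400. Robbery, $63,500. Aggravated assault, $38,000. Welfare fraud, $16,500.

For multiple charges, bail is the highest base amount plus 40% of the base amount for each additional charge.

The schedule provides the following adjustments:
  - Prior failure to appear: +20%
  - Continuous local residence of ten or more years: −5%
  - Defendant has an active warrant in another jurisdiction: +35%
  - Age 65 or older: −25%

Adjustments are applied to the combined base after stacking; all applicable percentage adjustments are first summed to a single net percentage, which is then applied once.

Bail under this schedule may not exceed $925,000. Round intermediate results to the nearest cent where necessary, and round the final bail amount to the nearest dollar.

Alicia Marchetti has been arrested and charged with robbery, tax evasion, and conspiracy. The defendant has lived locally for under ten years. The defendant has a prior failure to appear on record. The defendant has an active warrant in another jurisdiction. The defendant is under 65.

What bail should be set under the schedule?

$128,061

Base amounts from the schedule: robbery $63,500; tax evasion $19,400; conspiracy $28,400.
Stacking rule: highest base plus 40% of each additional charge. Highest is robbery at $63,500. Additional: $19,400 × 40% = $7,760; $28,400 × 40% = $11,360. Combined base = $63,500 + $19,120 = $82,620.
Net percentage adjustment: +20% +35% = +55%. $82,620 × 1.55 = $128,061.
$128,061 is within the $925,000 maximum.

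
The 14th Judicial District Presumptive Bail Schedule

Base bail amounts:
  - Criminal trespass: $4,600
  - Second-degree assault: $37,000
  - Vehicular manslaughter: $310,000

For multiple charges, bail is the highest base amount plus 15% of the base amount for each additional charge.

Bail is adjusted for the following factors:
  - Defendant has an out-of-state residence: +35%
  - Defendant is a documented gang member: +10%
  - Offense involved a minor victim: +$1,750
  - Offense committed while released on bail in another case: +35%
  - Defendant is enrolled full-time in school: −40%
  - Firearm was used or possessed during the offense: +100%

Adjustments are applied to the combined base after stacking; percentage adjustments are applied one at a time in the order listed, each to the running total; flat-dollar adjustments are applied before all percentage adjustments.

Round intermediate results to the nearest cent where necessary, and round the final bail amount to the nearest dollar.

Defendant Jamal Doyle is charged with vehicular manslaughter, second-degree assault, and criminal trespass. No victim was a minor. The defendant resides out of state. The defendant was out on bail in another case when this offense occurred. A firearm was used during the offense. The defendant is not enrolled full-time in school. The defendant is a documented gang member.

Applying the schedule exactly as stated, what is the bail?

$1,267,964

Base amounts from the schedule: vehicular manslaughter $310,000; second-degree assault $37,000; criminal trespass $4,600.
Stacking rule: highest base plus 15% of each additional charge. Highest is vehicular manslaughter at $310,000. Additional: $37,000 × 15% = $5,550; $4,600 × 15% = $690. Combined base = $310,000 + $6,240 = $316,240.
Defendant has an out-of-state residence (+35%): $316,240 × 1.35 = $426,924.
Defendant is a documented gang member (+10%): $426,924 × 1.1 = $469,616.40.
Offense committed while released on bail in another case (+35%): $469,616.40 × 1.35 = $633,982.14.
Firearm was used or possessed during the offense (+100%): $633,982.14 × 2 = $1,267,964.28.
Rounded to the nearest dollar: $1,267,964.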